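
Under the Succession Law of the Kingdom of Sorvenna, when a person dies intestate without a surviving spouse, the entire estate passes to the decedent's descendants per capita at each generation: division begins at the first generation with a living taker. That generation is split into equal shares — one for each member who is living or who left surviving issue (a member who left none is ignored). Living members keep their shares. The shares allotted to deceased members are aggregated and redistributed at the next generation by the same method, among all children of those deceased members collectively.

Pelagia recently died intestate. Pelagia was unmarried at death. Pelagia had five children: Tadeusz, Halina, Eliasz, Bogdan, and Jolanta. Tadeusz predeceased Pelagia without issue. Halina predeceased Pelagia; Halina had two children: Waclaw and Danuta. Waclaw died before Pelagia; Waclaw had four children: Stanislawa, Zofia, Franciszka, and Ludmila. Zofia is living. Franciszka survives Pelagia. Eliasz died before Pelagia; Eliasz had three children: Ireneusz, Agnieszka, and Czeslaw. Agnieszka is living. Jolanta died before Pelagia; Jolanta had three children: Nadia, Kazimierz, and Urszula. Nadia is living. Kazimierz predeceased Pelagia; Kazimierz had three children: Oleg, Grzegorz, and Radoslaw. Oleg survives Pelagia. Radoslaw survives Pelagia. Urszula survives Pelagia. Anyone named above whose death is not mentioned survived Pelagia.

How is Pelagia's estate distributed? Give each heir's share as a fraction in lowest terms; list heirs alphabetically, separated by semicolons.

Agnieszka 3/32; Bogdan 1/4; Czeslaw 3/32; Danuta 3/32; Franciszka 3/112; Grzegorz 3/112; Ireneusz 3/32; Ludmila 3/112; Nadia 3/32; Oleg 3/112; Radoslaw 3/112; Stanislawa 3/112; Urszula 3/32; Zofia 3/112

There is no surviving spouse, so the entire estate passes to Pelagia's descendants per capita at each generation.
At generation 1 (Halina, Eliasz, Bogdan, Jolanta) there are 4 shares of (1)/4 = 1/4 each.
Living: Bogdan — each takes 1/4.
Deceased: Halina, Eliasz, and Jolanta. Their combined 3/4 is pooled and carried to generation 2.
At generation 2 (Waclaw, Danuta, Ireneusz, Agnieszka, Czeslaw, Nadia, Kazimierz, Urszula) there are 8 shares of (3/4)/8 = 3/32 each.
Living: Danuta, Ireneusz, Agnieszka, Czeslaw, Nadia, and Urszula — each takes 3/32.
Deceased: Waclaw and Kazimierz. Their combined 3/16 is pooled and carried to generation 3.
At generation 3 (Stanislawa, Zofia, Franciszka, Ludmila, Oleg, Grzegorz, Radoslaw) there are 7 shares of (3/16)/7 = 3/112 each.
Living: Stanislawa, Zofia, Franciszka, Ludmila, Oleg, Grzegorz, and Radoslaw — each takes 3/112.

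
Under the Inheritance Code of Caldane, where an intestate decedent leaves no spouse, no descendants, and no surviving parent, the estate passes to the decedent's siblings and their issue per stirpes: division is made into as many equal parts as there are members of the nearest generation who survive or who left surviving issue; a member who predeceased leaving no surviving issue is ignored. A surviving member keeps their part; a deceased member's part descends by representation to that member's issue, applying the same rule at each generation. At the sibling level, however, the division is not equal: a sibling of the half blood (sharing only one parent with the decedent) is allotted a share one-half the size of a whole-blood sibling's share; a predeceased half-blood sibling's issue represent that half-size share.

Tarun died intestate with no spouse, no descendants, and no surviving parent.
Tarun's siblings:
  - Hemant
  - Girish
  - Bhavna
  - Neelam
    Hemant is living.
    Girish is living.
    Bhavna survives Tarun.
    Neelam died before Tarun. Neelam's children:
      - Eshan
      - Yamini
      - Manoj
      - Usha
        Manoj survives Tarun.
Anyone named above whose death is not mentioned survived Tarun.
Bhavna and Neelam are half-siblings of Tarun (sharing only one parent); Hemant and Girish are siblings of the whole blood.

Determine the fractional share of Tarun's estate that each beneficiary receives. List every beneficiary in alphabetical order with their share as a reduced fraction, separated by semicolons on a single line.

Bhavna 1/6; Eshan 1/24; Girish 1/3; Hemant 1/3; Manoj 1/24; Usha 1/24; Yamini 1/24

No spouse, descendants, or parent survives, so the estate passes to Tarun's siblings per stirpes.
Half-blood siblings count for one-half the weight of whole-blood siblings at the initial division.
Dividing 1 in proportion to weights (total weight 3): Hemant (weight 1) → 1/3; Girish (weight 1) → 1/3; Bhavna (weight 1/2) → 1/6; Neelam (weight 1/2) → 1/6.
Hemant is living and takes 1/3.
Girish is living and takes 1/3.
Bhavna is living and takes 1/6.
Neelam predeceased; the 1/6 allotted to Neelam's branch passes to Neelam's issue by representation.
The 1/6 is divided into 4 equal shares of 1/24 among Eshan, Yamini, Manoj, Usha.
Eshan is living and takes 1/24.
Yamini is living and takes 1/24.
Manoj is living and takes 1/24.
Usha is living and takes 1/24.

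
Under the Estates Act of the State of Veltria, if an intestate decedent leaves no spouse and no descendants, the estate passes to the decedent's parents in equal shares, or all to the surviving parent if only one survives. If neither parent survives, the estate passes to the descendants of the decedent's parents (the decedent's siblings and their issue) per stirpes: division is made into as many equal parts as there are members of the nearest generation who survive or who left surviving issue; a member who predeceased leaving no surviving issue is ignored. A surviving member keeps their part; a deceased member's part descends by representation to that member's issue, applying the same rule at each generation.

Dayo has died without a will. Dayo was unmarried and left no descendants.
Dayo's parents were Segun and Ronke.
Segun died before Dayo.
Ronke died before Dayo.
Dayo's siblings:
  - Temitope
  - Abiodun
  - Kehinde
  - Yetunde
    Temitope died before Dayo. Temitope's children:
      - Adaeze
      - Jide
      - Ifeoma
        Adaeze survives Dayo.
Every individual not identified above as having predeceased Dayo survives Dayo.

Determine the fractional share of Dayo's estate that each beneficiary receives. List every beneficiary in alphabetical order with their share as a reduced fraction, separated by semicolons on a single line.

Neither parent survives and there are no descendants, so the estate passes to Dayo's siblings and their issue per stirpes.
The estate is divided into 4 equal shares of 1/4 among Temitope, Abiodun, Kehinde, Yetunde.
Temitope predeceased; the 1/4 allotted to Temitope's branch passes to Temitope's issue by representation.
The 1/4 is divided into 3 equal shares of 1/12 among Adaeze, Jide, Ifeoma.
Adaeze is living and takes 1/12.
Jide is living and takes 1/12.
Ifeoma is living and takes 1/12.
Abiodun is living and takes 1/4.
Kehinde is living and takes 1/4.
Yetunde is living and takes 1/4.

Abiodun 1/4; Adaeze 1/12; Ifeoma 1/12; Jide 1/12; Kehinde 1/4; Yetunde 1/4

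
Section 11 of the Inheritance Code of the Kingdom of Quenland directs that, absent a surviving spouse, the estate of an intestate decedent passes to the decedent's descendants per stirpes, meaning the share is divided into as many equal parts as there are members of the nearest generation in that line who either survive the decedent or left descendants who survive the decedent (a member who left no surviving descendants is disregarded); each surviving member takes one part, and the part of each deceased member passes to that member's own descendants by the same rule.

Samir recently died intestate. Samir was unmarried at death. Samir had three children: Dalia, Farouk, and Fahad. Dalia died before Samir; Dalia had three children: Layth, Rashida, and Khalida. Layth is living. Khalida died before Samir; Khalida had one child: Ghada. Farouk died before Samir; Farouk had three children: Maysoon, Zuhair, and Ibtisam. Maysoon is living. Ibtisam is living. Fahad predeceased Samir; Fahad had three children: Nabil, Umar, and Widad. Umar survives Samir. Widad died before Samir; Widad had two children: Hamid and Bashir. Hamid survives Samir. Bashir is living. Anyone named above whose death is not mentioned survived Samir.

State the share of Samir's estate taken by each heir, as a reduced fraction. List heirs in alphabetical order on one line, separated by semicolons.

Bashir 1/18; Ghada 1/9; Hamid 1/18; Ibtisam 1/9; Layth 1/9; Maysoon 1/9; Nabil 1/9; Rashida 1/9; Umar 1/9; Zuhair 1/9

There is no surviving spouse, so the entire estate passes to Samir's descendants per stirpes.
The estate is divided into 3 equal shares of 1/3 among Dalia, Farouk, Fahad.
Dalia predeceased; the 1/3 allotted to Dalia's branch passes to Dalia's issue by representation.
The 1/3 is divided into 3 equal shares of 1/9 among Layth, Rashida, Khalida.
Layth is living and takes 1/9.
Rashida is living and takes 1/9.
Khalida predeceased; the 1/9 allotted to Khalida's branch passes to Khalida's issue by representation.
Ghada is the sole taker at this level and receives the full 1/9.
Farouk predeceased; the 1/3 allotted to Farouk's branch passes to Farouk's issue by representation.
The 1/3 is divided into 3 equal shares of 1/9 among Maysoon, Zuhair, Ibtisam.
Maysoon is living and takes 1/9.
Zuhair is living and takes 1/9.
Ibtisam is living and takes 1/9.
Fahad predeceased; the 1/3 allotted to Fahad's branch passes to Fahad's issue by representation.
The 1/3 is divided into 3 equal shares of 1/9 among Nabil, Umar, Widad.
Nabil is living and takes 1/9.
Umar is living and takes 1/9.
Widad predeceased; the 1/9 allotted to Widad's branch passes to Widad's issue by representation.
The 1/9 is divided into 2 equal shares of 1/18 among Hamid, Bashir.
Hamid is living and takes 1/18.
Bashir is living and takes 1/18.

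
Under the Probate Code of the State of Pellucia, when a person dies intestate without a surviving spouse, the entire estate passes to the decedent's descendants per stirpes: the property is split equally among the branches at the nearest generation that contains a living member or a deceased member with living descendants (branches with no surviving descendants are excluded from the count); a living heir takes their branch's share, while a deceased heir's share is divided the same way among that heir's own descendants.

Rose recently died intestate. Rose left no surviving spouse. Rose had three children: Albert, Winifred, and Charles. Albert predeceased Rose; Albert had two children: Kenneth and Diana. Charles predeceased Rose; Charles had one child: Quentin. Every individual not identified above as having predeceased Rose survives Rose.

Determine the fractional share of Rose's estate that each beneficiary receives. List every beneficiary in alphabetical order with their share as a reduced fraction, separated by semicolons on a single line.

Diana 1/6; Kenneth 1/6; Quentin 1/3; Winifred 1/3

There is no surviving spouse, so the entire estate passes to Rose's descendants per stirpes.
The estate is divided into 3 equal shares of 1/3 among Albert, Winifred, Charles.
Albert predeceased; the 1/3 allotted to Albert's branch passes to Albert's issue by representation.
The 1/3 is divided into 2 equal shares of 1/6 among Kenneth, Diana.
Kenneth is living and takes 1/6.
Diana is living and takes 1/6.
Winifred is living and takes 1/3.
Charles predeceased; the 1/3 allotted to Charles's branch passes to Charles's issue by representation.
Quentin is the sole taker at this level and receives the full 1/3.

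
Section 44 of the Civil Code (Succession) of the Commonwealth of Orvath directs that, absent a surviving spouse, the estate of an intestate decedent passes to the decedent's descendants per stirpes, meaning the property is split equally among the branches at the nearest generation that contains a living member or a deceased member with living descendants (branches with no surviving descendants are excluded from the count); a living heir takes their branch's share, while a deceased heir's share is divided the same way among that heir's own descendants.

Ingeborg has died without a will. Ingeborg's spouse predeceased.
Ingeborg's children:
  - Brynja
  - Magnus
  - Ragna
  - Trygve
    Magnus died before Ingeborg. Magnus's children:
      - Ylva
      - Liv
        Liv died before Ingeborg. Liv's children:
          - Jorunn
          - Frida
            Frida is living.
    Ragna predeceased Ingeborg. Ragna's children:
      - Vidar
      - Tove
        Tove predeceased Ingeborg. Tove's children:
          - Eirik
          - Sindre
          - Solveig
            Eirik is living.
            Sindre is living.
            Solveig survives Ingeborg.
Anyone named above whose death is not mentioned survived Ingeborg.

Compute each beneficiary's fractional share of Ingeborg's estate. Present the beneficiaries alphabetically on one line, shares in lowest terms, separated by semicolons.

Brynja 1/4; Eirik 1/24; Frida 1/16; Jorunn 1/16; Sindre 1/24; Solveig 1/24; Trygve 1/4; Vidar 1/8; Ylva 1/8

There is no surviving spouse, so the entire estate passes to Ingeborg's descendants per stirpes.
The estate is divided into 4 equal shares of 1/4 among Brynja, Magnus, Ragna, Trygve.
Brynja is living and takes 1/4.
Magnus predeceased; the 1/4 allotted to Magnus's branch passes to Magnus's issue by representation.
The 1/4 is divided into 2 equal shares of 1/8 among Ylva, Liv.
Ylva is living and takes 1/8.
Liv predeceased; the 1/8 allotted to Liv's branch passes to Liv's issue by representation.
The 1/8 is divided into 2 equal shares of 1/16 among Jorunn, Frida.
Jorunn is living and takes 1/16.
Frida is living and takes 1/16.
Ragna predeceased; the 1/4 allotted to Ragna's branch passes to Ragna's issue by representation.
The 1/4 is divided into 2 equal shares of 1/8 among Vidar, Tove.
Vidar is living and takes 1/8.
Tove predeceased; the 1/8 allotted to Tove's branch passes to Tove's issue by representation.
The 1/8 is divided into 3 equal shares of 1/24 among Eirik, Sindre, Solveig.
Eirik is living and takes 1/24.
Sindre is living and takes 1/24.
Solveig is living and takes 1/24.
Trygve is living and takes 1/4.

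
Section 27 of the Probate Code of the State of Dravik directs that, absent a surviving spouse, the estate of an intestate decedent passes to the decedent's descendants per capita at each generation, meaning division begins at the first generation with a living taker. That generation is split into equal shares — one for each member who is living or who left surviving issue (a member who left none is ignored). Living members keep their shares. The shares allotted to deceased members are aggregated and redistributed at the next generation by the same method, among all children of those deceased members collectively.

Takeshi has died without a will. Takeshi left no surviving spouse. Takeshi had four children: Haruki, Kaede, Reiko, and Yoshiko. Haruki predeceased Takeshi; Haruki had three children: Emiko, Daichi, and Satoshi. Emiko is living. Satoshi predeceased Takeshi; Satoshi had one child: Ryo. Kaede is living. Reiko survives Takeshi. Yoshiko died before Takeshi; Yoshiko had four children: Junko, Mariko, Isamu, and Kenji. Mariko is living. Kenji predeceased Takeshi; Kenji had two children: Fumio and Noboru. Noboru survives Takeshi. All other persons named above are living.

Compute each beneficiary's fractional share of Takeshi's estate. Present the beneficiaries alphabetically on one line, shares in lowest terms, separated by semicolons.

There is no surviving spouse, so the entire estate passes to Takeshi's descendants per capita at each generation.
At generation 1 (Haruki, Kaede, Reiko, Yoshiko) there are 4 shares of (1)/4 = 1/4 each.
Living: Kaede and Reiko — each takes 1/4.
Deceased: Haruki and Yoshiko. Their combined 1/2 is pooled and carried to generation 2.
At generation 2 (Emiko, Daichi, Satoshi, Junko, Mariko, Isamu, Kenji) there are 7 shares of (1/2)/7 = 1/14 each.
Living: Emiko, Daichi, Junko, Mariko, and Isamu — each takes 1/14.
Deceased: Satoshi and Kenji. Their combined 1/7 is pooled and carried to generation 3.
At generation 3 (Ryo, Fumio, Noboru) there are 3 shares of (1/7)/3 = 1/21 each.
Living: Ryo, Fumio, and Noboru — each takes 1/21.

Daichi 1/14; Emiko 1/14; Fumio 1/21; Isamu 1/14; Junko 1/14; Kaede 1/4; Mariko 1/14; Noboru 1/21; Reiko 1/4; Ryo 1/21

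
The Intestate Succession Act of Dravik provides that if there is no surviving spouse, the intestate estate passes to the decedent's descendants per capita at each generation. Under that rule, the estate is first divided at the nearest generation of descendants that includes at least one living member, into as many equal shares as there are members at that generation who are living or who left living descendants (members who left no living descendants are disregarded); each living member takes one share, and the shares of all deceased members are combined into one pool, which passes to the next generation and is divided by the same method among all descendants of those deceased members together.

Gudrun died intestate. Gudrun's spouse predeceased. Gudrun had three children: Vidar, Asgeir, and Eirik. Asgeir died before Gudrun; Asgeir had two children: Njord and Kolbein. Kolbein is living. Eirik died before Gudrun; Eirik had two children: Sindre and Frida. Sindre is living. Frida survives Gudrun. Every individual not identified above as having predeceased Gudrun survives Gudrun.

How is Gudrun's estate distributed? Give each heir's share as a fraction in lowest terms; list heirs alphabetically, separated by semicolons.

There is no surviving spouse, so the entire estate passes to Gudrun's descendants per capita at each generation.
At generation 1 (Vidar, Asgeir, Eirik) there are 3 shares of (1)/3 = 1/3 each.
Living: Vidar — each takes 1/3.
Deceased: Asgeir and Eirik. Their combined 2/3 is pooled and carried to generation 2.
At generation 2 (Njord, Kolbein, Sindre, Frida) there are 4 shares of (2/3)/4 = 1/6 each.
Living: Njord, Kolbein, Sindre, and Frida — each takes 1/6.

Frida 1/6; Kolbein 1/6; Njord 1/6; Sindre 1/6; Vidar 1/3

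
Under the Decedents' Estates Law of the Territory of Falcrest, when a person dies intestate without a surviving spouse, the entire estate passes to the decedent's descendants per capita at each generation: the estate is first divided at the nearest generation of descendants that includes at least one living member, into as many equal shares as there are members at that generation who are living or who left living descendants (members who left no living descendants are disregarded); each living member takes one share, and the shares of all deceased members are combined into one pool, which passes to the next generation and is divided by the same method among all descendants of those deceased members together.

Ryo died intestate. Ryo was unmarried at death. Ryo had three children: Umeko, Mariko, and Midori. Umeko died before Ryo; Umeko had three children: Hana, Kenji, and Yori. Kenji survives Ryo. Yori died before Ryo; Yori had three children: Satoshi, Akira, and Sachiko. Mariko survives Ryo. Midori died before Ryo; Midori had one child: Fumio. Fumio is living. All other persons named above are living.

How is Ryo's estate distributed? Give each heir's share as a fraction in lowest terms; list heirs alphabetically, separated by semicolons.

Akira 1/18; Fumio 1/6; Hana 1/6; Kenji 1/6; Mariko 1/3; Sachiko 1/18; Satoshi 1/18

There is no surviving spouse, so the entire estate passes to Ryo's descendants per capita at each generation.
At generation 1 (Umeko, Mariko, Midori) there are 3 shares of (1)/3 = 1/3 each.
Living: Mariko — each takes 1/3.
Deceased: Umeko and Midori. Their combined 2/3 is pooled and carried to generation 2.
At generation 2 (Hana, Kenji, Yori, Fumio) there are 4 shares of (2/3)/4 = 1/6 each.
Living: Hana, Kenji, and Fumio — each takes 1/6.
Deceased: Yori. That 1/6 share is carried to generation 3.
At generation 3 (Satoshi, Akira, Sachiko) there are 3 shares of (1/6)/3 = 1/18 each.
Living: Satoshi, Akira, and Sachiko — each takes 1/18.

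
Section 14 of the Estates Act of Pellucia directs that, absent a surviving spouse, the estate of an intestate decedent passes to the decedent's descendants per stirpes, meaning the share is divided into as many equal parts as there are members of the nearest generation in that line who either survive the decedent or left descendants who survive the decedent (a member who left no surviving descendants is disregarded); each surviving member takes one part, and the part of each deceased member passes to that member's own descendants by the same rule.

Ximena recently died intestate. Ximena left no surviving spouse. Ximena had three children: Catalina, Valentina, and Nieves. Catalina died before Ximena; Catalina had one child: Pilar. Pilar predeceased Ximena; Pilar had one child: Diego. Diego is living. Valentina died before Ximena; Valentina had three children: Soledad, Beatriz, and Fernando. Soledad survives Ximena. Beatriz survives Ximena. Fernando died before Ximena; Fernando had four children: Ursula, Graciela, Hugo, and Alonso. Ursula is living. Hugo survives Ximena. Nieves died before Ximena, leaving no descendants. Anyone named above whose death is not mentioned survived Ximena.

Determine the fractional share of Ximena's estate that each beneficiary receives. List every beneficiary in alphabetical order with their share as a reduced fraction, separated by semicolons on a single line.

Alonso 1/24; Beatriz 1/6; Diego 1/2; Graciela 1/24; Hugo 1/24; Soledad 1/6; Ursula 1/24

There is no surviving spouse, so the entire estate passes to Ximena's descendants per stirpes.
Nieves left no surviving issue, so that branch lapses and is disregarded.
The estate is divided into 2 equal shares of 1/2 among Catalina, Valentina.
Catalina predeceased; the 1/2 allotted to Catalina's branch passes to Catalina's issue by representation.
Pilar's line is the sole branch at this level, so the full 1/2 passes to Pilar's issue by representation.
Diego is the sole taker at this level and receives the full 1/2.
Valentina predeceased; the 1/2 allotted to Valentina's branch passes to Valentina's issue by representation.
The 1/2 is divided into 3 equal shares of 1/6 among Soledad, Beatriz, Fernando.
Soledad is living and takes 1/6.
Beatriz is living and takes 1/6.
Fernando predeceased; the 1/6 allotted to Fernando's branch passes to Fernando's issue by representation.
The 1/6 is divided into 4 equal shares of 1/24 among Ursula, Graciela, Hugo, Alonso.
Ursula is living and takes 1/24.
Graciela is living and takes 1/24.
Hugo is living and takes 1/24.
Alonso is living and takes 1/24.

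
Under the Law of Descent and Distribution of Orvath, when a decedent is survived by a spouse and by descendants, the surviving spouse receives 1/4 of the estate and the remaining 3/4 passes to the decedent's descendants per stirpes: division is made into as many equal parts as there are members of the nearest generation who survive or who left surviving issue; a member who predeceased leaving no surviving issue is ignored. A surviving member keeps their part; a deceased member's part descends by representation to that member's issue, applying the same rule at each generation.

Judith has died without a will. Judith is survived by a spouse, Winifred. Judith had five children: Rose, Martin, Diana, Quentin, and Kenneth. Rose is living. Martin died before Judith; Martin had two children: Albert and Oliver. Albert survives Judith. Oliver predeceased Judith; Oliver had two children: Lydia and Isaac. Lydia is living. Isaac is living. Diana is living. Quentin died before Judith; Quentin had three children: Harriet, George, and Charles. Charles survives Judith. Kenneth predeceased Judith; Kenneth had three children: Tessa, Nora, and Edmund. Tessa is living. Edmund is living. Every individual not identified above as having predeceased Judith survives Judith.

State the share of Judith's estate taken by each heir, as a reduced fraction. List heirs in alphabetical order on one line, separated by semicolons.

Winifred, as surviving spouse, takes 1/4.
The remaining 3/4 passes to Judith's descendants per stirpes.
The 3/4 is divided into 5 equal shares of 3/20 among Rose, Martin, Diana, Quentin, Kenneth.
Rose is living and takes 3/20.
Martin predeceased; the 3/20 allotted to Martin's branch passes to Martin's issue by representation.
The 3/20 is divided into 2 equal shares of 3/40 among Albert, Oliver.
Albert is living and takes 3/40.
Oliver predeceased; the 3/40 allotted to Oliver's branch passes to Oliver's issue by representation.
The 3/40 is divided into 2 equal shares of 3/80 among Lydia, Isaac.
Lydia is living and takes 3/80.
Isaac is living and takes 3/80.
Diana is living and takes 3/20.
Quentin predeceased; the 3/20 allotted to Quentin's branch passes to Quentin's issue by representation.
The 3/20 is divided into 3 equal shares of 1/20 among Harriet, George, Charles.
Harriet is living and takes 1/20.
George is living and takes 1/20.
Charles is living and takes 1/20.
Kenneth predeceased; the 3/20 allotted to Kenneth's branch passes to Kenneth's issue by representation.
The 3/20 is divided into 3 equal shares of 1/20 among Tessa, Nora, Edmund.
Tessa is living and takes 1/20.
Nora is living and takes 1/20.
Edmund is living and takes 1/20.

Albert 3/40; Charles 1/20; Diana 3/20; Edmund 1/20; George 1/20; Harriet 1/20; Isaac 3/80; Lydia 3/80; Nora 1/20; Rose 3/20; Tessa 1/20; Winifred 1/4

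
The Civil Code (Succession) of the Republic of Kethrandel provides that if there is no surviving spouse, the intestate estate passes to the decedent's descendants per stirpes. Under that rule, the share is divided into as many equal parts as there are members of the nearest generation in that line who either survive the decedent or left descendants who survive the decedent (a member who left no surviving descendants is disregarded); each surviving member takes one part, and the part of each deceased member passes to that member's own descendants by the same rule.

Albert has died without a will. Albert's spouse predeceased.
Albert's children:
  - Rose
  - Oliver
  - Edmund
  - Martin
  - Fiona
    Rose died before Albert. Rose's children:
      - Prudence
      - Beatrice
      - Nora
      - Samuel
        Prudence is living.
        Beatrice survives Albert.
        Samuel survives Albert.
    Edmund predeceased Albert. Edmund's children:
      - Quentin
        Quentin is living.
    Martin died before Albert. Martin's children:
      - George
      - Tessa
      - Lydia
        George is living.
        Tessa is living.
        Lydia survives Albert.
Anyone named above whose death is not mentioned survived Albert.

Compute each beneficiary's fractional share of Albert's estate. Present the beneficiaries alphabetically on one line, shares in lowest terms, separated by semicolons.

Beatrice 1/20; Fiona 1/5; George 1/15; Lydia 1/15; Nora 1/20; Oliver 1/5; Prudence 1/20; Quentin 1/5; Samuel 1/20; Tessa 1/15

There is no surviving spouse, so the entire estate passes to Albert's descendants per stirpes.
The estate is divided into 5 equal shares of 1/5 among Rose, Oliver, Edmund, Martin, Fiona.
Rose predeceased; the 1/5 allotted to Rose's branch passes to Rose's issue by representation.
The 1/5 is divided into 4 equal shares of 1/20 among Prudence, Beatrice, Nora, Samuel.
Prudence is living and takes 1/20.
Beatrice is living and takes 1/20.
Nora is living and takes 1/20.
Samuel is living and takes 1/20.
Oliver is living and takes 1/5.
Edmund predeceased; the 1/5 allotted to Edmund's branch passes to Edmund's issue by representation.
Quentin is the sole taker at this level and receives the full 1/5.
Martin predeceased; the 1/5 allotted to Martin's branch passes to Martin's issue by representation.
The 1/5 is divided into 3 equal shares of 1/15 among George, Tessa, Lydia.
George is living and takes 1/15.
Tessa is living and takes 1/15.
Lydia is living and takes 1/15.
Fiona is living and takes 1/5.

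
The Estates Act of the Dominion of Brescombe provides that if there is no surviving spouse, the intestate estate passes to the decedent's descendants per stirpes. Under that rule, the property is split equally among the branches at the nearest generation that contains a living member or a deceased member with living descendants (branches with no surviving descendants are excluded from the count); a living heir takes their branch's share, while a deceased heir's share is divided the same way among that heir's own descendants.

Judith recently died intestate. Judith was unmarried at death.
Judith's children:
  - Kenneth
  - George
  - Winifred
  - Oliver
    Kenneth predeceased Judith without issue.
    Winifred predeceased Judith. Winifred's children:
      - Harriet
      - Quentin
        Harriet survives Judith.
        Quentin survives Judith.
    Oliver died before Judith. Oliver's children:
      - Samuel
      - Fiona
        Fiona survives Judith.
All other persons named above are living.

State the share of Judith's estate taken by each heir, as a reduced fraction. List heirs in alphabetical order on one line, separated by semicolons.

Fiona 1/6; George 1/3; Harriet 1/6; Quentin 1/6; Samuel 1/6

There is no surviving spouse, so the entire estate passes to Judith's descendants per stirpes.
Kenneth left no surviving issue, so that branch lapses and is disregarded.
The estate is divided into 3 equal shares of 1/3 among George, Winifred, Oliver.
George is living and takes 1/3.
Winifred predeceased; the 1/3 allotted to Winifred's branch passes to Winifred's issue by representation.
The 1/3 is divided into 2 equal shares of 1/6 among Harriet, Quentin.
Harriet is living and takes 1/6.
Quentin is living and takes 1/6.
Oliver predeceased; the 1/3 allotted to Oliver's branch passes to Oliver's issue by representation.
The 1/3 is divided into 2 equal shares of 1/6 among Samuel, Fiona.
Samuel is living and takes 1/6.
Fiona is living and takes 1/6.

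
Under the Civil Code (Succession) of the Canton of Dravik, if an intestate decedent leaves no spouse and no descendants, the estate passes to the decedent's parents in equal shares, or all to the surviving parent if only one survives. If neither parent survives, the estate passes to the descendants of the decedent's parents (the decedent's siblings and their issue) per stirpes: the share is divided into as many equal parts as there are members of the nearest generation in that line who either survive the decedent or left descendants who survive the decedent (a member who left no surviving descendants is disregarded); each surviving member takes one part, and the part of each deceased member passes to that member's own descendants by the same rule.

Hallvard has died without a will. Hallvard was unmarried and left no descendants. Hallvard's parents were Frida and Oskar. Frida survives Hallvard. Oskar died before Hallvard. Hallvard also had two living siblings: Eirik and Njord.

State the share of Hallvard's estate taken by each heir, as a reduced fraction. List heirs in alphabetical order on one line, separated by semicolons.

Only one parent, Frida, survives, so Frida takes the entire estate. The siblings take nothing because a surviving parent has priority.

Frida 1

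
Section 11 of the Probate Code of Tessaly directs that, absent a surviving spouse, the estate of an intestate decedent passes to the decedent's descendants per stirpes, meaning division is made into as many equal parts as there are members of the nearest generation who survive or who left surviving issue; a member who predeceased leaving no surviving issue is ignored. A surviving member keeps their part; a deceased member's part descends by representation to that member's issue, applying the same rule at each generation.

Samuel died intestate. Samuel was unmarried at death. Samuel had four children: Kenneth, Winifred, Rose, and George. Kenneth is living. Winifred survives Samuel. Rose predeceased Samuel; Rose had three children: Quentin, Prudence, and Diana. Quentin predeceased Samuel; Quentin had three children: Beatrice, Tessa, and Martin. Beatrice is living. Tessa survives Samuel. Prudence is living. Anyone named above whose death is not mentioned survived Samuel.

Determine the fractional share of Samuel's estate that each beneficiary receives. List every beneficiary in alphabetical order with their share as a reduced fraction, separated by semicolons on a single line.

Beatrice 1/36; Diana 1/12; George 1/4; Kenneth 1/4; Martin 1/36; Prudence 1/12; Tessa 1/36; Winifred 1/4

There is no surviving spouse, so the entire estate passes to Samuel's descendants per stirpes.
The estate is divided into 4 equal shares of 1/4 among Kenneth, Winifred, Rose, George.
Kenneth is living and takes 1/4.
Winifred is living and takes 1/4.
Rose predeceased; the 1/4 allotted to Rose's branch passes to Rose's issue by representation.
The 1/4 is divided into 3 equal shares of 1/12 among Quentin, Prudence, Diana.
Quentin predeceased; the 1/12 allotted to Quentin's branch passes to Quentin's issue by representation.
The 1/12 is divided into 3 equal shares of 1/36 among Beatrice, Tessa, Martin.
Beatrice is living and takes 1/36.
Tessa is living and takes 1/36.
Martin is living and takes 1/36.
Prudence is living and takes 1/12.
Diana is living and takes 1/12.
George is living and takes 1/4.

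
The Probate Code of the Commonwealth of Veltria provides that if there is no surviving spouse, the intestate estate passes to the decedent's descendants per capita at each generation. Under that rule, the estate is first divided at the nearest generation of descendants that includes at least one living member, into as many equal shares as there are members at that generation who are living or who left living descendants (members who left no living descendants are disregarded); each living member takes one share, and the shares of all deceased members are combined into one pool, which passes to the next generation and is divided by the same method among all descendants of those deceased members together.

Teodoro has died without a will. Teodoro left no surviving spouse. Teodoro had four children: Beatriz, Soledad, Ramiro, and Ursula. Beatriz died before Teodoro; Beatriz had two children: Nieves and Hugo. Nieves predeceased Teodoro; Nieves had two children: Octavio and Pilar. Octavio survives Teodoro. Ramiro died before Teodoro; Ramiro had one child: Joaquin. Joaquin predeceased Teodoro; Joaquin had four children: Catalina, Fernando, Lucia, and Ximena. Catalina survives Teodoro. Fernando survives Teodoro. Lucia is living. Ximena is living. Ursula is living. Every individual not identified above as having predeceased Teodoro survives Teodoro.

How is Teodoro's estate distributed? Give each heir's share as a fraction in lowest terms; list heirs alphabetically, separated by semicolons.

Catalina 1/18; Fernando 1/18; Hugo 1/6; Lucia 1/18; Octavio 1/18; Pilar 1/18; Soledad 1/4; Ursula 1/4; Ximena 1/18

There is no surviving spouse, so the entire estate passes to Teodoro's descendants per capita at each generation.
At generation 1 (Beatriz, Soledad, Ramiro, Ursula) there are 4 shares of (1)/4 = 1/4 each.
Living: Soledad and Ursula — each takes 1/4.
Deceased: Beatriz and Ramiro. Their combined 1/2 is pooled and carried to generation 2.
At generation 2 (Nieves, Hugo, Joaquin) there are 3 shares of (1/2)/3 = 1/6 each.
Living: Hugo — each takes 1/6.
Deceased: Nieves and Joaquin. Their combined 1/3 is pooled and carried to generation 3.
At generation 3 (Octavio, Pilar, Catalina, Fernando, Lucia, Ximena) there are 6 shares of (1/3)/6 = 1/18 each.
Living: Octavio, Pilar, Catalina, Fernando, Lucia, and Ximena — each takes 1/18.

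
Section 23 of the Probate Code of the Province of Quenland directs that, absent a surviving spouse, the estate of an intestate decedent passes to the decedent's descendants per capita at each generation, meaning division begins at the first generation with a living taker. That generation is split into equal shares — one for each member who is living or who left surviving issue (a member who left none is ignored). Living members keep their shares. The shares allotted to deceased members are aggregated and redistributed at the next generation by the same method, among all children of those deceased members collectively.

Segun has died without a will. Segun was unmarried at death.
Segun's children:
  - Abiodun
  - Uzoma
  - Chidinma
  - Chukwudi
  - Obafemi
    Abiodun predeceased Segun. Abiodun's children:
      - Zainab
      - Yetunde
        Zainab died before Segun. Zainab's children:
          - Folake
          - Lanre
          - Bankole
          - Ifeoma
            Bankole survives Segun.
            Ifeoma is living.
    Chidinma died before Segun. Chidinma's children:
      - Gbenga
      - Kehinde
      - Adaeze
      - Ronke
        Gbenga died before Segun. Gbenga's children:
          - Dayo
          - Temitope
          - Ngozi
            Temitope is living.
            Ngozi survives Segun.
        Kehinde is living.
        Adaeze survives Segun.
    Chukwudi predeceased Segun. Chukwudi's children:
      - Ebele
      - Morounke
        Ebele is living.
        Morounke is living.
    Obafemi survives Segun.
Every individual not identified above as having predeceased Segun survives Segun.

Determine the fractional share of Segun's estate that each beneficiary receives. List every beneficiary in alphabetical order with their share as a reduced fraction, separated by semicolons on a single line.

There is no surviving spouse, so the entire estate passes to Segun's descendants per capita at each generation.
At generation 1 (Abiodun, Uzoma, Chidinma, Chukwudi, Obafemi) there are 5 shares of (1)/5 = 1/5 each.
Living: Uzoma and Obafemi — each takes 1/5.
Deceased: Abiodun, Chidinma, and Chukwudi. Their combined 3/5 is pooled and carried to generation 2.
At generation 2 (Zainab, Yetunde, Gbenga, Kehinde, Adaeze, Ronke, Ebele, Morounke) there are 8 shares of (3/5)/8 = 3/40 each.
Living: Yetunde, Kehinde, Adaeze, Ronke, Ebele, and Morounke — each takes 3/40.
Deceased: Zainab and Gbenga. Their combined 3/20 is pooled and carried to generation 3.
At generation 3 (Folake, Lanre, Bankole, Ifeoma, Dayo, Temitope, Ngozi) there are 7 shares of (3/20)/7 = 3/140 each.
Living: Folake, Lanre, Bankole, Ifeoma, Dayo, Temitope, and Ngozi — each takes 3/140.

Adaeze 3/40; Bankole 3/140; Dayo 3/140; Ebele 3/40; Folake 3/140; Ifeoma 3/140; Kehinde 3/40; Lanre 3/140; Morounke 3/40; Ngozi 3/140; Obafemi 1/5; Ronke 3/40; Temitope 3/140; Uzoma 1/5; Yetunde 3/40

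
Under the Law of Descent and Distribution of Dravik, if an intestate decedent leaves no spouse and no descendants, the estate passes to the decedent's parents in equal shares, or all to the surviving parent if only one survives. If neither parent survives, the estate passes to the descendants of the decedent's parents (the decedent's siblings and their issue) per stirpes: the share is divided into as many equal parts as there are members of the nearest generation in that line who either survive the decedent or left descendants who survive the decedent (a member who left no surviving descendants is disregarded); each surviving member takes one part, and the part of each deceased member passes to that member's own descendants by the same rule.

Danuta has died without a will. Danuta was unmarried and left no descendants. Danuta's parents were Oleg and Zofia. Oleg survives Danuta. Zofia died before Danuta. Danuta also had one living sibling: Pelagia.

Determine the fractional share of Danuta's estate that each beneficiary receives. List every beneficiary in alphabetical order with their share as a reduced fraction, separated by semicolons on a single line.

Only one parent, Oleg, survives, so Oleg takes the entire estate. The siblings take nothing because a surviving parent has priority.

Oleg 1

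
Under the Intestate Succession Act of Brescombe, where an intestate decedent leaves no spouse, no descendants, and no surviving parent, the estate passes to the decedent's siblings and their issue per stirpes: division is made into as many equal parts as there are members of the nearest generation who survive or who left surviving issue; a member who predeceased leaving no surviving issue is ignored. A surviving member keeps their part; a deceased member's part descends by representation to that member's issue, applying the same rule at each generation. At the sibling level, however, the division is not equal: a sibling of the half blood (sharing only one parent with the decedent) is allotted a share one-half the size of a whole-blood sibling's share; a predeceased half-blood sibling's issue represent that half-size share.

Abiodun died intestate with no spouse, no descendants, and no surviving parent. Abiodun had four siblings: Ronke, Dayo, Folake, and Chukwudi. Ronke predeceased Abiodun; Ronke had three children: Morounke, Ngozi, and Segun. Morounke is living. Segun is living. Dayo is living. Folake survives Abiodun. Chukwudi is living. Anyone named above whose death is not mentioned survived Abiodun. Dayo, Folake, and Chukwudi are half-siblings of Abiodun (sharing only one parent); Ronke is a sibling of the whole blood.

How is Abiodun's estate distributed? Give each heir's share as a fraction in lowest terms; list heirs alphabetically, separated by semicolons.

No spouse, descendants, or parent survives, so the estate passes to Abiodun's siblings per stirpes.
Half-blood siblings count for one-half the weight of whole-blood siblings at the initial division.
Dividing 1 in proportion to weights (total weight 5/2): Ronke (weight 1) → 2/5; Dayo (weight 1/2) → 1/5; Folake (weight 1/2) → 1/5; Chukwudi (weight 1/2) → 1/5.
Ronke predeceased; the 2/5 allotted to Ronke's branch passes to Ronke's issue by representation.
The 2/5 is divided into 3 equal shares of 2/15 among Morounke, Ngozi, Segun.
Morounke is living and takes 2/15.
Ngozi is living and takes 2/15.
Segun is living and takes 2/15.
Dayo is living and takes 1/5.
Folake is living and takes 1/5.
Chukwudi is living and takes 1/5.

Chukwudi 1/5; Dayo 1/5; Folake 1/5; Morounke 2/15; Ngozi 2/15; Segun 2/15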